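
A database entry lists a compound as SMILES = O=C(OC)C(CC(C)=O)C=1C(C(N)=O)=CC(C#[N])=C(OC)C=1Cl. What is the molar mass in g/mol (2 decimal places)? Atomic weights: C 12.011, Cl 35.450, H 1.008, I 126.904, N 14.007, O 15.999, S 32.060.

First, the molecular formula is C15H15ClN2O5 (counting implicit H from valence).
  C: 15 × 12.011 = 180.165
  Cl: 1 × 35.450 = 35.450
  H: 15 × 1.008 = 15.120
  N: 2 × 14.007 = 28.014
  O: 5 × 15.999 = 79.995
Sum: 15×12.011 + 1×35.450 + 15×1.008 + 2×14.007 + 5×15.999 = 338.744 → 338.74 g/mol.

338.74 g/mol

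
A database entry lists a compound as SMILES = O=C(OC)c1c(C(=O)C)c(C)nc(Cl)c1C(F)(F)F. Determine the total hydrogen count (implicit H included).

9

Walk through each heavy atom and fill implicit hydrogens from standard valence (C 4, N 3, O 2, S 2, halogen 1); for lowercase aromatic atoms, an aromatic c carries 1 H when it has two neighbours and 0 H with three, and aromatic n carries 0 H:
  atom 1: O, bond orders sum to 2 (valence 2) → 0 H
  atom 2: C, bond orders sum to 4 (valence 4) → 0 H
  atom 3: O, bond orders sum to 2 (valence 2) → 0 H
  atom 4: C, bond orders sum to 1 (valence 4) → 3 H
  atom 5: aromatic c, 3 neighbours → 0 H
  atom 6: aromatic c, 3 neighbours → 0 H
  atom 7: C, bond orders sum to 4 (valence 4) → 0 H
  atom 8: O, bond orders sum to 2 (valence 2) → 0 H
  atom 9: C, bond orders sum to 1 (valence 4) → 3 H
  atom 10: aromatic c, 3 neighbours → 0 H
  atom 11: C, bond orders sum to 1 (valence 4) → 3 H
  atom 12: aromatic n, 2 neighbours → 0 H
  atom 13: aromatic c, 3 neighbours → 0 H
  atom 14: Cl (halogen, monovalent) → 0 H
  atom 15: aromatic c, 3 neighbours → 0 H
  atom 16: C, bond orders sum to 4 (valence 4) → 0 H
  atom 17: F (halogen, monovalent) → 0 H
  atom 18: F (halogen, monovalent) → 0 H
  atom 19: F (halogen, monovalent) → 0 H
Total hydrogens: 9.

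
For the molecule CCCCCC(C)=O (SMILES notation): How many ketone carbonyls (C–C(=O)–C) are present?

1

The ketone motif appears at heavy-atom position 6 in the SMILES.
Ketone count: 1.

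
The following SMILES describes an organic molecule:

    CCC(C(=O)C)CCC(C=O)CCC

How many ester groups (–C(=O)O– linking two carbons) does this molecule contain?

Scan the SMILES for the ester motif — none present.
Groups that are present: 1 aldehyde, 1 ketone.

0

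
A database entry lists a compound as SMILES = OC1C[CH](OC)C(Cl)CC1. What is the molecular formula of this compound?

C7H13ClO2

Walk through each heavy atom and fill implicit hydrogens from standard valence (C 4, N 3, O 2, S 2, halogen 1):
  atom 1: O, bond orders sum to 1 (valence 2) → 1 H
  atom 2: C, bond orders sum to 3 (valence 4) → 1 H
  atom 3: C, bond orders sum to 2 (valence 4) → 2 H
  atom 4: C with explicit H count 1
  atom 5: O, bond orders sum to 2 (valence 2) → 0 H
  atom 6: C, bond orders sum to 1 (valence 4) → 3 H
  atom 7: C, bond orders sum to 3 (valence 4) → 1 H
  atom 8: Cl (halogen, monovalent) → 0 H
  atom 9: C, bond orders sum to 2 (valence 4) → 2 H
  atom 10: C, bond orders sum to 2 (valence 4) → 2 H
Totals → C:7, H:13, Cl:1, O:2.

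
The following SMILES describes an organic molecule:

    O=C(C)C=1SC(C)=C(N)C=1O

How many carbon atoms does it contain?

Count every carbon token in the SMILES (each C, including those in ring-closure positions and inside branches).
Carbon count: 7.

7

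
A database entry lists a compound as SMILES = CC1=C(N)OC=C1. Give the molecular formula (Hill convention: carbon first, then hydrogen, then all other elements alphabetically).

C5H7NO

Walk through each heavy atom and fill implicit hydrogens from standard valence (C 4, N 3, O 2, S 2, halogen 1):
  atom 1: C, bond orders sum to 1 (valence 4) → 3 H
  atom 2: C, bond orders sum to 4 (valence 4) → 0 H
  atom 3: C, bond orders sum to 4 (valence 4) → 0 H
  atom 4: N, bond orders sum to 1 (valence 3) → 2 H
  atom 5: O, bond orders sum to 2 (valence 2) → 0 H
  atom 6: C, bond orders sum to 3 (valence 4) → 1 H
  atom 7: C, bond orders sum to 3 (valence 4) → 1 H
Totals → C:5, H:7, N:1, O:1.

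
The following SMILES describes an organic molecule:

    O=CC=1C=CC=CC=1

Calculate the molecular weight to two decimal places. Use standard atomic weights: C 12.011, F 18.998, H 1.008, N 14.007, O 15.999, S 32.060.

106.12 g/mol

First, the molecular formula is C7H6O (counting implicit H from valence).
  C: 7 × 12.011 = 84.077
  H: 6 × 1.008 = 6.048
  O: 1 × 15.999 = 15.999
Sum: 7×12.011 + 6×1.008 + 1×15.999 = 106.124 → 106.12 g/mol.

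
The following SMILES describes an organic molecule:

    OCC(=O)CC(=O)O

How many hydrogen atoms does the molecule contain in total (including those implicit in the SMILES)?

6

Walk through each heavy atom and fill implicit hydrogens from standard valence (C 4, N 3, O 2, S 2, halogen 1):
  atom 1: O, bond orders sum to 1 (valence 2) → 1 H
  atom 2: C, bond orders sum to 2 (valence 4) → 2 H
  atom 3: C, bond orders sum to 4 (valence 4) → 0 H
  atom 4: O, bond orders sum to 2 (valence 2) → 0 H
  atom 5: C, bond orders sum to 2 (valence 4) → 2 H
  atom 6: C, bond orders sum to 4 (valence 4) → 0 H
  atom 7: O, bond orders sum to 2 (valence 2) → 0 H
  atom 8: O, bond orders sum to 1 (valence 2) → 1 H
Total hydrogens: 6.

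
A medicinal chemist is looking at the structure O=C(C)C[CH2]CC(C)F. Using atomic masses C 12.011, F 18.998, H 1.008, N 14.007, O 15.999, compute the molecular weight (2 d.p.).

132.18 g/mol

First, the molecular formula is C7H13FO (counting implicit H from valence).
  C: 7 × 12.011 = 84.077
  F: 1 × 18.998 = 18.998
  H: 13 × 1.008 = 13.104
  O: 1 × 15.999 = 15.999
Sum: 7×12.011 + 1×18.998 + 13×1.008 + 1×15.999 = 132.178 → 132.18 g/mol.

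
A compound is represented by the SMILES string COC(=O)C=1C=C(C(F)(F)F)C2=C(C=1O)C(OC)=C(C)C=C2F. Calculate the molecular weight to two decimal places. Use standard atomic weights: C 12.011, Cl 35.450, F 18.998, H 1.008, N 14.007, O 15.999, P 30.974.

332.25 g/mol

First, the molecular formula is C15H12F4O4 (counting implicit H from valence).
  C: 15 × 12.011 = 180.165
  F: 4 × 18.998 = 75.992
  H: 12 × 1.008 = 12.096
  O: 4 × 15.999 = 63.996
Sum: 15×12.011 + 4×18.998 + 12×1.008 + 4×15.999 = 332.249 → 332.25 g/mol.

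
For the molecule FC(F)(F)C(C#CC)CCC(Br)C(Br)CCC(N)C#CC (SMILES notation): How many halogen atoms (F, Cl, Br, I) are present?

5

Halogen atoms appear at heavy-atom positions 1, 3, 4, 12, 14 (2×Br, 3×F).
Other groups present: 2 alkyne, 1 primary amine.
Halogen count: 5.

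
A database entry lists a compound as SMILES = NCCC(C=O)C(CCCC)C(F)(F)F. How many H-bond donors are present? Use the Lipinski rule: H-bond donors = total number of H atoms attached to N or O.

Donors: find every N or O and count the H atoms it carries.
  atom 1 (N): bond orders sum to 1 → 2 H
  atom 6 (O): bond orders sum to 2 → 0 H
Lipinski HBD = 2.

2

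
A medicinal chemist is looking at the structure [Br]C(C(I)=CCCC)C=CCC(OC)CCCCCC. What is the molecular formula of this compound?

Walk through each heavy atom and fill implicit hydrogens from standard valence (C 4, N 3, O 2, S 2, halogen 1):
  atom 1: Br with explicit H count 0
  atom 2: C, bond orders sum to 3 (valence 4) → 1 H
  atom 3: C, bond orders sum to 4 (valence 4) → 0 H
  atom 4: I (halogen, monovalent) → 0 H
  atom 5: C, bond orders sum to 3 (valence 4) → 1 H
  atom 6: C, bond orders sum to 2 (valence 4) → 2 H
  atom 7: C, bond orders sum to 2 (valence 4) → 2 H
  atom 8: C, bond orders sum to 1 (valence 4) → 3 H
  atom 9: C, bond orders sum to 3 (valence 4) → 1 H
  atom 10: C, bond orders sum to 3 (valence 4) → 1 H
  atom 11: C, bond orders sum to 2 (valence 4) → 2 H
  atom 12: C, bond orders sum to 3 (valence 4) → 1 H
  atom 13: O, bond orders sum to 2 (valence 2) → 0 H
  atom 14: C, bond orders sum to 1 (valence 4) → 3 H
  atom 15: C, bond orders sum to 2 (valence 4) → 2 H
  atom 16: C, bond orders sum to 2 (valence 4) → 2 H
  atom 17: C, bond orders sum to 2 (valence 4) → 2 H
  atom 18: C, bond orders sum to 2 (valence 4) → 2 H
  atom 19: C, bond orders sum to 2 (valence 4) → 2 H
  atom 20: C, bond orders sum to 1 (valence 4) → 3 H
Totals → C:17, H:30, Br:1, I:1, O:1.
In Hill order: C17H30BrIO.

C17H30BrIO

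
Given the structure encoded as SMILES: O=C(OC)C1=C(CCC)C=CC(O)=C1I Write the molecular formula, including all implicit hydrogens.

C11H13IO3

Walk through each heavy atom and fill implicit hydrogens from standard valence (C 4, N 3, O 2, S 2, halogen 1):
  atom 1: O, bond orders sum to 2 (valence 2) → 0 H
  atom 2: C, bond orders sum to 4 (valence 4) → 0 H
  atom 3: O, bond orders sum to 2 (valence 2) → 0 H
  atom 4: C, bond orders sum to 1 (valence 4) → 3 H
  atom 5: C, bond orders sum to 4 (valence 4) → 0 H
  atom 6: C, bond orders sum to 4 (valence 4) → 0 H
  atom 7: C, bond orders sum to 2 (valence 4) → 2 H
  atom 8: C, bond orders sum to 2 (valence 4) → 2 H
  atom 9: C, bond orders sum to 1 (valence 4) → 3 H
  atom 10: C, bond orders sum to 3 (valence 4) → 1 H
  atom 11: C, bond orders sum to 3 (valence 4) → 1 H
  atom 12: C, bond orders sum to 4 (valence 4) → 0 H
  atom 13: O, bond orders sum to 1 (valence 2) → 1 H
  atom 14: C, bond orders sum to 4 (valence 4) → 0 H
  atom 15: I (halogen, monovalent) → 0 H
Totals → C:11, H:13, I:1, O:3.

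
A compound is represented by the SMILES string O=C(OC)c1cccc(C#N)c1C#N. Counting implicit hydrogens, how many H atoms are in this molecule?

6

Walk through each heavy atom and fill implicit hydrogens from standard valence (C 4, N 3, O 2, S 2, halogen 1); for lowercase aromatic atoms, an aromatic c carries 1 H when it has two neighbours and 0 H with three, and aromatic n carries 0 H:
  atom 1: O, bond orders sum to 2 (valence 2) → 0 H
  atom 2: C, bond orders sum to 4 (valence 4) → 0 H
  atom 3: O, bond orders sum to 2 (valence 2) → 0 H
  atom 4: C, bond orders sum to 1 (valence 4) → 3 H
  atom 5: aromatic c, 3 neighbours → 0 H
  atom 6: aromatic c, 2 neighbours → 1 H
  atom 7: aromatic c, 2 neighbours → 1 H
  atom 8: aromatic c, 2 neighbours → 1 H
  atom 9: aromatic c, 3 neighbours → 0 H
  atom 10: C, bond orders sum to 4 (valence 4) → 0 H
  atom 11: N, bond orders sum to 3 (valence 3) → 0 H
  atom 12: aromatic c, 3 neighbours → 0 H
  atom 13: C, bond orders sum to 4 (valence 4) → 0 H
  atom 14: N, bond orders sum to 3 (valence 3) → 0 H
Total hydrogens: 6.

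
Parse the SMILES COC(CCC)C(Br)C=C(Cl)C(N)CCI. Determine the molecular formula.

Walk through each heavy atom and fill implicit hydrogens from standard valence (C 4, N 3, O 2, S 2, halogen 1):
  atom 1: C, bond orders sum to 1 (valence 4) → 3 H
  atom 2: O, bond orders sum to 2 (valence 2) → 0 H
  atom 3: C, bond orders sum to 3 (valence 4) → 1 H
  atom 4: C, bond orders sum to 2 (valence 4) → 2 H
  atom 5: C, bond orders sum to 2 (valence 4) → 2 H
  atom 6: C, bond orders sum to 1 (valence 4) → 3 H
  atom 7: C, bond orders sum to 3 (valence 4) → 1 H
  atom 8: Br (halogen, monovalent) → 0 H
  atom 9: C, bond orders sum to 3 (valence 4) → 1 H
  atom 10: C, bond orders sum to 4 (valence 4) → 0 H
  atom 11: Cl (halogen, monovalent) → 0 H
  atom 12: C, bond orders sum to 3 (valence 4) → 1 H
  atom 13: N, bond orders sum to 1 (valence 3) → 2 H
  atom 14: C, bond orders sum to 2 (valence 4) → 2 H
  atom 15: C, bond orders sum to 2 (valence 4) → 2 H
  atom 16: I (halogen, monovalent) → 0 H
Totals → C:11, H:20, Br:1, Cl:1, I:1, N:1, O:1.
In Hill order: C11H20BrClINO.

C11H20BrClINO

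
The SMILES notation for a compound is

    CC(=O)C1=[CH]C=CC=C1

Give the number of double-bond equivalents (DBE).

5

Degree of unsaturation = (number of rings) + (number of π bonds).
Ring closures in the SMILES: 1.
π bonds: 4 double bonds (each 1 DoU) → 4 DoU from unsaturation.
Total DoU = 1 + 4 = 5.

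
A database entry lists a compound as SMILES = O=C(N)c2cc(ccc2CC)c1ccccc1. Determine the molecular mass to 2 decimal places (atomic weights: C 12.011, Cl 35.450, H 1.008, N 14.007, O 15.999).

First, the molecular formula is C15H15NO (counting implicit H from valence).
  C: 15 × 12.011 = 180.165
  H: 15 × 1.008 = 15.120
  N: 1 × 14.007 = 14.007
  O: 1 × 15.999 = 15.999
Sum: 15×12.011 + 15×1.008 + 1×14.007 + 1×15.999 = 225.291 → 225.29 g/mol.

225.29 g/mol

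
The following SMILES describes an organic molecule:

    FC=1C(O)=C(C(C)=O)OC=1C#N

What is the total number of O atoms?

Scan the SMILES for O atoms (remember two-letter symbols like Cl and Br are single atoms).
Oxygen count: 3.

3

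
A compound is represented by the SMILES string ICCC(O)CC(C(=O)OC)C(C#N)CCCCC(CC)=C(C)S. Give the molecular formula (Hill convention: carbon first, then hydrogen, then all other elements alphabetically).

C18H30INO3S

Walk through each heavy atom and fill implicit hydrogens from standard valence (C 4, N 3, O 2, S 2, halogen 1):
  atom 1: I (halogen, monovalent) → 0 H
  atom 2: C, bond orders sum to 2 (valence 4) → 2 H
  atom 3: C, bond orders sum to 2 (valence 4) → 2 H
  atom 4: C, bond orders sum to 3 (valence 4) → 1 H
  atom 5: O, bond orders sum to 1 (valence 2) → 1 H
  atom 6: C, bond orders sum to 2 (valence 4) → 2 H
  atom 7: C, bond orders sum to 3 (valence 4) → 1 H
  atom 8: C, bond orders sum to 4 (valence 4) → 0 H
  atom 9: O, bond orders sum to 2 (valence 2) → 0 H
  atom 10: O, bond orders sum to 2 (valence 2) → 0 H
  atom 11: C, bond orders sum to 1 (valence 4) → 3 H
  atom 12: C, bond orders sum to 3 (valence 4) → 1 H
  atom 13: C, bond orders sum to 4 (valence 4) → 0 H
  atom 14: N, bond orders sum to 3 (valence 3) → 0 H
  atom 15: C, bond orders sum to 2 (valence 4) → 2 H
  atom 16: C, bond orders sum to 2 (valence 4) → 2 H
  atom 17: C, bond orders sum to 2 (valence 4) → 2 H
  atom 18: C, bond orders sum to 2 (valence 4) → 2 H
  atom 19: C, bond orders sum to 4 (valence 4) → 0 H
  atom 20: C, bond orders sum to 2 (valence 4) → 2 H
  atom 21: C, bond orders sum to 1 (valence 4) → 3 H
  atom 22: C, bond orders sum to 4 (valence 4) → 0 H
  atom 23: C, bond orders sum to 1 (valence 4) → 3 H
  atom 24: S, bond orders sum to 1 (valence 2) → 1 H
Totals → C:18, H:30, I:1, N:1, O:3, S:1.
In Hill order: C18H30INO3S.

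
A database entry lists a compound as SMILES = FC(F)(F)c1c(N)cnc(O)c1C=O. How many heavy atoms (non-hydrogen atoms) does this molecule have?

14

Every atom symbol written in the SMILES (organic subset) is one heavy atom; implicit H are not written.
Heavy atoms by element → C:7, F:3, N:2, O:2.
Total: 14.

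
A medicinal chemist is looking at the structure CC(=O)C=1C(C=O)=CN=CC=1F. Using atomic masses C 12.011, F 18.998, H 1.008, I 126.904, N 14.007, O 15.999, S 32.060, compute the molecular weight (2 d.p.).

167.14 g/mol

First, the molecular formula is C8H6FNO2 (counting implicit H from valence).
  C: 8 × 12.011 = 96.088
  F: 1 × 18.998 = 18.998
  H: 6 × 1.008 = 6.048
  N: 1 × 14.007 = 14.007
  O: 2 × 15.999 = 31.998
Sum: 8×12.011 + 1×18.998 + 6×1.008 + 1×14.007 + 2×15.999 = 167.139 → 167.14 g/mol.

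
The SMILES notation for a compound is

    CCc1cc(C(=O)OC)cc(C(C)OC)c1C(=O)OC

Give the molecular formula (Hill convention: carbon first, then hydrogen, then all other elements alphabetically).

C15H20O5

Walk through each heavy atom and fill implicit hydrogens from standard valence (C 4, N 3, O 2, S 2, halogen 1); for lowercase aromatic atoms, an aromatic c carries 1 H when it has two neighbours and 0 H with three, and aromatic n carries 0 H:
  atom 1: C, bond orders sum to 1 (valence 4) → 3 H
  atom 2: C, bond orders sum to 2 (valence 4) → 2 H
  atom 3: aromatic c, 3 neighbours → 0 H
  atom 4: aromatic c, 2 neighbours → 1 H
  atom 5: aromatic c, 3 neighbours → 0 H
  atom 6: C, bond orders sum to 4 (valence 4) → 0 H
  atom 7: O, bond orders sum to 2 (valence 2) → 0 H
  atom 8: O, bond orders sum to 2 (valence 2) → 0 H
  atom 9: C, bond orders sum to 1 (valence 4) → 3 H
  atom 10: aromatic c, 2 neighbours → 1 H
  atom 11: aromatic c, 3 neighbours → 0 H
  atom 12: C, bond orders sum to 3 (valence 4) → 1 H
  atom 13: C, bond orders sum to 1 (valence 4) → 3 H
  atom 14: O, bond orders sum to 2 (valence 2) → 0 H
  atom 15: C, bond orders sum to 1 (valence 4) → 3 H
  atom 16: aromatic c, 3 neighbours → 0 H
  atom 17: C, bond orders sum to 4 (valence 4) → 0 H
  atom 18: O, bond orders sum to 2 (valence 2) → 0 H
  atom 19: O, bond orders sum to 2 (valence 2) → 0 H
  atom 20: C, bond orders sum to 1 (valence 4) → 3 H
Totals → C:15, H:20, O:5.
In Hill order: C15H20O5.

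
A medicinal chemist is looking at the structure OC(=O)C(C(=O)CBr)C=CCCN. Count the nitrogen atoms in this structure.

Scan the SMILES for N atoms (remember two-letter symbols like Cl and Br are single atoms).
Nitrogen count: 1.

1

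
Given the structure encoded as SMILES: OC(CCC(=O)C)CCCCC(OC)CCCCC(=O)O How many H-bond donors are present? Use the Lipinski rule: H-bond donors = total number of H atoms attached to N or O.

Donors: find every N or O and count the H atoms it carries.
  atom 1 (O): bond orders sum to 1 → 1 H
  atom 6 (O): bond orders sum to 2 → 0 H
  atom 13 (O): bond orders sum to 2 → 0 H
  atom 20 (O): bond orders sum to 2 → 0 H
  atom 21 (O): bond orders sum to 1 → 1 H
Lipinski HBD = 2.

2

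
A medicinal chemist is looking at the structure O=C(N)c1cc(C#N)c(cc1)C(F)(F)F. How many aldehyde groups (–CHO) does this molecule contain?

0

Scan the SMILES for the aldehyde motif — none present.
Groups that are present: 1 amide, 1 nitrile.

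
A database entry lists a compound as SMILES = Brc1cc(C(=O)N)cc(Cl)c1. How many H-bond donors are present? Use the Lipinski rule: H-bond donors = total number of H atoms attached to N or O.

Donors: find every N or O and count the H atoms it carries.
  atom 6 (O): bond orders sum to 2 → 0 H
  atom 7 (N): bond orders sum to 1 → 2 H
Lipinski HBD = 2.

2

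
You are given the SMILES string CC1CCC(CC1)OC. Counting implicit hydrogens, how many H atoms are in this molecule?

16

Walk through each heavy atom and fill implicit hydrogens from standard valence (C 4, N 3, O 2, S 2, halogen 1):
  atom 1: C, bond orders sum to 1 (valence 4) → 3 H
  atom 2: C, bond orders sum to 3 (valence 4) → 1 H
  atom 3: C, bond orders sum to 2 (valence 4) → 2 H
  atom 4: C, bond orders sum to 2 (valence 4) → 2 H
  atom 5: C, bond orders sum to 3 (valence 4) → 1 H
  atom 6: C, bond orders sum to 2 (valence 4) → 2 H
  atom 7: C, bond orders sum to 2 (valence 4) → 2 H
  atom 8: O, bond orders sum to 2 (valence 2) → 0 H
  atom 9: C, bond orders sum to 1 (valence 4) → 3 H
Total hydrogens: 16.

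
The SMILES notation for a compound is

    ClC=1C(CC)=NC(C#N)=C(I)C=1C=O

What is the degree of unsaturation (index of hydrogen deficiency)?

Degree of unsaturation = (number of rings) + (number of π bonds).
Ring closures in the SMILES: 1.
π bonds: 4 double bonds (each 1 DoU), 1 triple bond (each 2 DoU) → 6 DoU from unsaturation.
Total DoU = 1 + 6 = 7.

7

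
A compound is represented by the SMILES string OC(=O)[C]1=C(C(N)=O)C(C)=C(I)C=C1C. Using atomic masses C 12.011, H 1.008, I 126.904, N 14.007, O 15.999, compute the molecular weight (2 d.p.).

319.10 g/mol

First, the molecular formula is C10H10INO3 (counting implicit H from valence).
  C: 10 × 12.011 = 120.110
  H: 10 × 1.008 = 10.080
  I: 1 × 126.904 = 126.904
  N: 1 × 14.007 = 14.007
  O: 3 × 15.999 = 47.997
Sum: 10×12.011 + 10×1.008 + 1×126.904 + 1×14.007 + 3×15.999 = 319.098 → 319.10 g/mol.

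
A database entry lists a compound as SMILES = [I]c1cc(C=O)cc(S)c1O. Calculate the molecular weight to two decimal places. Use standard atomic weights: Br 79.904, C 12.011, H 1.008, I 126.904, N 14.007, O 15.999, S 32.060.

First, the molecular formula is C7H5IO2S (counting implicit H from valence).
  C: 7 × 12.011 = 84.077
  H: 5 × 1.008 = 5.040
  I: 1 × 126.904 = 126.904
  O: 2 × 15.999 = 31.998
  S: 1 × 32.060 = 32.060
Sum: 7×12.011 + 5×1.008 + 1×126.904 + 2×15.999 + 1×32.060 = 280.079 → 280.08 g/mol.

280.08 g/mol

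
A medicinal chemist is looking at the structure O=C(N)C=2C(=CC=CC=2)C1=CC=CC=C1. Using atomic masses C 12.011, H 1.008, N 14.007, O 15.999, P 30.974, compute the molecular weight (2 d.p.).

First, the molecular formula is C13H11NO (counting implicit H from valence).
  C: 13 × 12.011 = 156.143
  H: 11 × 1.008 = 11.088
  N: 1 × 14.007 = 14.007
  O: 1 × 15.999 = 15.999
Sum: 13×12.011 + 11×1.008 + 1×14.007 + 1×15.999 = 197.237 → 197.24 g/mol.

197.24 g/mol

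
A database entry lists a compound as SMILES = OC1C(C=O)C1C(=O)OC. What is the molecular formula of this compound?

Walk through each heavy atom and fill implicit hydrogens from standard valence (C 4, N 3, O 2, S 2, halogen 1):
  atom 1: O, bond orders sum to 1 (valence 2) → 1 H
  atom 2: C, bond orders sum to 3 (valence 4) → 1 H
  atom 3: C, bond orders sum to 3 (valence 4) → 1 H
  atom 4: C, bond orders sum to 3 (valence 4) → 1 H
  atom 5: O, bond orders sum to 2 (valence 2) → 0 H
  atom 6: C, bond orders sum to 3 (valence 4) → 1 H
  atom 7: C, bond orders sum to 4 (valence 4) → 0 H
  atom 8: O, bond orders sum to 2 (valence 2) → 0 H
  atom 9: O, bond orders sum to 2 (valence 2) → 0 H
  atom 10: C, bond orders sum to 1 (valence 4) → 3 H
Totals → C:6, H:8, O:4.
In Hill order: C6H8O4.

C6H8O4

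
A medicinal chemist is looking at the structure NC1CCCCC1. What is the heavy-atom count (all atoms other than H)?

Every atom symbol written in the SMILES (organic subset) is one heavy atom; implicit H are not written.
Heavy atoms by element → C:6, N:1.
Total: 7.

7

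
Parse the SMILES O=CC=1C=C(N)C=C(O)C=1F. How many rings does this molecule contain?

1

In SMILES, each pair of matching ring-closure digits denotes one ring-closing bond; the number of such bonds equals the number of independent rings.
Ring-closure bonds here: 1.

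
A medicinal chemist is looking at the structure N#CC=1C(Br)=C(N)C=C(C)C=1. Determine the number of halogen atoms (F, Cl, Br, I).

1

Halogen atoms appear at heavy-atom position 5 (1×Br).
Other groups present: 1 nitrile, 1 primary amine.
Halogen count: 1.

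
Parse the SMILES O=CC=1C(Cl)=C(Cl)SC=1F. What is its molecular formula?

Walk through each heavy atom and fill implicit hydrogens from standard valence (C 4, N 3, O 2, S 2, halogen 1):
  atom 1: O, bond orders sum to 2 (valence 2) → 0 H
  atom 2: C, bond orders sum to 3 (valence 4) → 1 H
  atom 3: C, bond orders sum to 4 (valence 4) → 0 H
  atom 4: C, bond orders sum to 4 (valence 4) → 0 H
  atom 5: Cl (halogen, monovalent) → 0 H
  atom 6: C, bond orders sum to 4 (valence 4) → 0 H
  atom 7: Cl (halogen, monovalent) → 0 H
  atom 8: S, bond orders sum to 2 (valence 2) → 0 H
  atom 9: C, bond orders sum to 4 (valence 4) → 0 H
  atom 10: F (halogen, monovalent) → 0 H
Totals → C:5, H:1, Cl:2, F:1, O:1, S:1.

C5HCl2FOS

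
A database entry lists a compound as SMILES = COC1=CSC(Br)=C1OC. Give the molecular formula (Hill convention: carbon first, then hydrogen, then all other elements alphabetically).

Walk through each heavy atom and fill implicit hydrogens from standard valence (C 4, N 3, O 2, S 2, halogen 1):
  atom 1: C, bond orders sum to 1 (valence 4) → 3 H
  atom 2: O, bond orders sum to 2 (valence 2) → 0 H
  atom 3: C, bond orders sum to 4 (valence 4) → 0 H
  atom 4: C, bond orders sum to 3 (valence 4) → 1 H
  atom 5: S, bond orders sum to 2 (valence 2) → 0 H
  atom 6: C, bond orders sum to 4 (valence 4) → 0 H
  atom 7: Br (halogen, monovalent) → 0 H
  atom 8: C, bond orders sum to 4 (valence 4) → 0 H
  atom 9: O, bond orders sum to 2 (valence 2) → 0 H
  atom 10: C, bond orders sum to 1 (valence 4) → 3 H
Totals → C:6, H:7, Br:1, O:2, S:1.
In Hill order: C6H7BrO2S.

C6H7BrO2S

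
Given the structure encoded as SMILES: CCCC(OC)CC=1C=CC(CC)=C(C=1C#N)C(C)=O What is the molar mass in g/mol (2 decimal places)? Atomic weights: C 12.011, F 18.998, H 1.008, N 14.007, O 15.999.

First, the molecular formula is C17H23NO2 (counting implicit H from valence).
  C: 17 × 12.011 = 204.187
  H: 23 × 1.008 = 23.184
  N: 1 × 14.007 = 14.007
  O: 2 × 15.999 = 31.998
Sum: 17×12.011 + 23×1.008 + 1×14.007 + 2×15.999 = 273.376 → 273.38 g/mol.

273.38 g/mol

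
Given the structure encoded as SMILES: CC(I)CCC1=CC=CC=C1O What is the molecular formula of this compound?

Walk through each heavy atom and fill implicit hydrogens from standard valence (C 4, N 3, O 2, S 2, halogen 1):
  atom 1: C, bond orders sum to 1 (valence 4) → 3 H
  atom 2: C, bond orders sum to 3 (valence 4) → 1 H
  atom 3: I (halogen, monovalent) → 0 H
  atom 4: C, bond orders sum to 2 (valence 4) → 2 H
  atom 5: C, bond orders sum to 2 (valence 4) → 2 H
  atom 6: C, bond orders sum to 4 (valence 4) → 0 H
  atom 7: C, bond orders sum to 3 (valence 4) → 1 H
  atom 8: C, bond orders sum to 3 (valence 4) → 1 H
  atom 9: C, bond orders sum to 3 (valence 4) → 1 H
  atom 10: C, bond orders sum to 3 (valence 4) → 1 H
  atom 11: C, bond orders sum to 4 (valence 4) → 0 H
  atom 12: O, bond orders sum to 1 (valence 2) → 1 H
Totals → C:10, H:13, I:1, O:1.
In Hill order: C10H13IO.

C10H13IO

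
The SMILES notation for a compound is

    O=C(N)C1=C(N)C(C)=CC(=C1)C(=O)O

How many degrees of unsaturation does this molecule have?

6

Degree of unsaturation = (number of rings) + (number of π bonds).
Ring closures in the SMILES: 1.
π bonds: 5 double bonds (each 1 DoU) → 5 DoU from unsaturation.
Total DoU = 1 + 5 = 6.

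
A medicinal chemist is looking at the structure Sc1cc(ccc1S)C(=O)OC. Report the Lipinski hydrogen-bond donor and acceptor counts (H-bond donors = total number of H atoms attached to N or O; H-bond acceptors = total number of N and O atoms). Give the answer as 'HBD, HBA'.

Donors: find every N or O and count the H atoms it carries.
  atom 10 (O): bond orders sum to 2 → 0 H
  atom 11 (O): bond orders sum to 2 → 0 H
Lipinski HBD = 0.
Acceptors: N atoms = 0, O atoms = 2 → HBA = 2.

0, 2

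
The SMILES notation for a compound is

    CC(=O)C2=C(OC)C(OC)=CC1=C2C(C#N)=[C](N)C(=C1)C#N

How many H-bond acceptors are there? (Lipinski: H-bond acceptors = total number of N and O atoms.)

6

N atoms: 3; O atoms: 3.
Lipinski HBA = 3 + 3 = 6.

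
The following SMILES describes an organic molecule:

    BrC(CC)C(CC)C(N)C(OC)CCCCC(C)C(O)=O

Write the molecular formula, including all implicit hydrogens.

C16H32BrNO3

Walk through each heavy atom and fill implicit hydrogens from standard valence (C 4, N 3, O 2, S 2, halogen 1):
  atom 1: Br (halogen, monovalent) → 0 H
  atom 2: C, bond orders sum to 3 (valence 4) → 1 H
  atom 3: C, bond orders sum to 2 (valence 4) → 2 H
  atom 4: C, bond orders sum to 1 (valence 4) → 3 H
  atom 5: C, bond orders sum to 3 (valence 4) → 1 H
  atom 6: C, bond orders sum to 2 (valence 4) → 2 H
  atom 7: C, bond orders sum to 1 (valence 4) → 3 H
  atom 8: C, bond orders sum to 3 (valence 4) → 1 H
  atom 9: N, bond orders sum to 1 (valence 3) → 2 H
  atom 10: C, bond orders sum to 3 (valence 4) → 1 H
  atom 11: O, bond orders sum to 2 (valence 2) → 0 H
  atom 12: C, bond orders sum to 1 (valence 4) → 3 H
  atom 13: C, bond orders sum to 2 (valence 4) → 2 H
  atom 14: C, bond orders sum to 2 (valence 4) → 2 H
  atom 15: C, bond orders sum to 2 (valence 4) → 2 H
  atom 16: C, bond orders sum to 2 (valence 4) → 2 H
  atom 17: C, bond orders sum to 3 (valence 4) → 1 H
  atom 18: C, bond orders sum to 1 (valence 4) → 3 H
  atom 19: C, bond orders sum to 4 (valence 4) → 0 H
  atom 20: O, bond orders sum to 1 (valence 2) → 1 H
  atom 21: O, bond orders sum to 2 (valence 2) → 0 H
Totals → C:16, H:32, Br:1, N:1, O:3.
In Hill order: C16H32BrNO3.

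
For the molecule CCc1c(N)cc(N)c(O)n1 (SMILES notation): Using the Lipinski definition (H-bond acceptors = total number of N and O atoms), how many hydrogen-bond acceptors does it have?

4

N atoms: 3; O atoms: 1.
Lipinski HBA = 3 + 1 = 4.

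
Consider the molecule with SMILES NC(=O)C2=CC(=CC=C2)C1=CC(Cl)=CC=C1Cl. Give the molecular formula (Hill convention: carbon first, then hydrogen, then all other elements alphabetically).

Walk through each heavy atom and fill implicit hydrogens from standard valence (C 4, N 3, O 2, S 2, halogen 1):
  atom 1: N, bond orders sum to 1 (valence 3) → 2 H
  atom 2: C, bond orders sum to 4 (valence 4) → 0 H
  atom 3: O, bond orders sum to 2 (valence 2) → 0 H
  atom 4: C, bond orders sum to 4 (valence 4) → 0 H
  atom 5: C, bond orders sum to 3 (valence 4) → 1 H
  atom 6: C, bond orders sum to 4 (valence 4) → 0 H
  atom 7: C, bond orders sum to 3 (valence 4) → 1 H
  atom 8: C, bond orders sum to 3 (valence 4) → 1 H
  atom 9: C, bond orders sum to 3 (valence 4) → 1 H
  atom 10: C, bond orders sum to 4 (valence 4) → 0 H
  atom 11: C, bond orders sum to 3 (valence 4) → 1 H
  atom 12: C, bond orders sum to 4 (valence 4) → 0 H
  atom 13: Cl (halogen, monovalent) → 0 H
  atom 14: C, bond orders sum to 3 (valence 4) → 1 H
  atom 15: C, bond orders sum to 3 (valence 4) → 1 H
  atom 16: C, bond orders sum to 4 (valence 4) → 0 H
  atom 17: Cl (halogen, monovalent) → 0 H
Totals → C:13, H:9, Cl:2, N:1, O:1.

C13H9Cl2NO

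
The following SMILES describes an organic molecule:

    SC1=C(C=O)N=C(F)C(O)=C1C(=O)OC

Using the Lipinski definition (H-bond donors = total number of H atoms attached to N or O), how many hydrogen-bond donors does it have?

Donors: find every N or O and count the H atoms it carries.
  atom 5 (O): bond orders sum to 2 → 0 H
  atom 6 (N): bond orders sum to 3 → 0 H
  atom 10 (O): bond orders sum to 1 → 1 H
  atom 13 (O): bond orders sum to 2 → 0 H
  atom 14 (O): bond orders sum to 2 → 0 H
Lipinski HBD = 1.

1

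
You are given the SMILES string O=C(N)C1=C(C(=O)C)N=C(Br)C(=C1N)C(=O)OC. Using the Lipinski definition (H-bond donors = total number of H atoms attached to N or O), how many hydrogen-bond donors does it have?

4

Donors: find every N or O and count the H atoms it carries.
  atom 1 (O): bond orders sum to 2 → 0 H
  atom 3 (N): bond orders sum to 1 → 2 H
  atom 7 (O): bond orders sum to 2 → 0 H
  atom 9 (N): bond orders sum to 3 → 0 H
  atom 14 (N): bond orders sum to 1 → 2 H
  atom 16 (O): bond orders sum to 2 → 0 H
  atom 17 (O): bond orders sum to 2 → 0 H
Lipinski HBD = 4.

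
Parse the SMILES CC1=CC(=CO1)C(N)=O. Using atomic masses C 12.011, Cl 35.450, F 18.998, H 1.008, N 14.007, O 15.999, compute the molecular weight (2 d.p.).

125.13 g/mol

First, the molecular formula is C6H7NO2 (counting implicit H from valence).
  C: 6 × 12.011 = 72.066
  H: 7 × 1.008 = 7.056
  N: 1 × 14.007 = 14.007
  O: 2 × 15.999 = 31.998
Sum: 6×12.011 + 7×1.008 + 1×14.007 + 2×15.999 = 125.127 → 125.13 g/mol.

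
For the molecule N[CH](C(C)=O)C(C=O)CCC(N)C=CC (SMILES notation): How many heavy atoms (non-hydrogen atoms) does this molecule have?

Every atom symbol written in the SMILES (organic subset) is one heavy atom; implicit H are not written.
Heavy atoms by element → C:11, N:2, O:2.
Total: 15.

15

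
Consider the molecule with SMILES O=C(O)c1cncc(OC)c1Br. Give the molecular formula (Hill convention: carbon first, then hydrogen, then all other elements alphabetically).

C7H6BrNO3

Walk through each heavy atom and fill implicit hydrogens from standard valence (C 4, N 3, O 2, S 2, halogen 1); for lowercase aromatic atoms, an aromatic c carries 1 H when it has two neighbours and 0 H with three, and aromatic n carries 0 H:
  atom 1: O, bond orders sum to 2 (valence 2) → 0 H
  atom 2: C, bond orders sum to 4 (valence 4) → 0 H
  atom 3: O, bond orders sum to 1 (valence 2) → 1 H
  atom 4: aromatic c, 3 neighbours → 0 H
  atom 5: aromatic c, 2 neighbours → 1 H
  atom 6: aromatic n, 2 neighbours → 0 H
  atom 7: aromatic c, 2 neighbours → 1 H
  atom 8: aromatic c, 3 neighbours → 0 H
  atom 9: O, bond orders sum to 2 (valence 2) → 0 H
  atom 10: C, bond orders sum to 1 (valence 4) → 3 H
  atom 11: aromatic c, 3 neighbours → 0 H
  atom 12: Br (halogen, monovalent) → 0 H
Totals → C:7, H:6, Br:1, N:1, O:3.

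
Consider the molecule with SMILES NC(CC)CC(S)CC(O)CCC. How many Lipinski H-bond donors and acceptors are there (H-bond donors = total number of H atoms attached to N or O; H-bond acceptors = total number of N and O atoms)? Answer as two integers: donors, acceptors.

3, 2

Donors: find every N or O and count the H atoms it carries.
  atom 1 (N): bond orders sum to 1 → 2 H
  atom 10 (O): bond orders sum to 1 → 1 H
Lipinski HBD = 3.
Acceptors: N atoms = 1, O atoms = 1 → HBA = 2.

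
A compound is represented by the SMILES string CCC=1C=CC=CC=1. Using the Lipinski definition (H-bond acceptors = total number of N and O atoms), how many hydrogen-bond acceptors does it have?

0

N atoms: 0; O atoms: 0.
Lipinski HBA = 0 + 0 = 0.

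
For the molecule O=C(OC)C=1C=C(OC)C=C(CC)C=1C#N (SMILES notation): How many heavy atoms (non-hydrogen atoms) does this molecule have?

16

Every atom symbol written in the SMILES (organic subset) is one heavy atom; implicit H are not written.
Heavy atoms by element → C:12, N:1, O:3.
Total: 16.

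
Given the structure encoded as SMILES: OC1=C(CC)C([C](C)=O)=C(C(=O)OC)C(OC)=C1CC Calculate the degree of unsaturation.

6

Molecular formula: C15H20O5.
DoU = (2C + 2 + N − H − X) / 2, where X is the halogen count and O/S are ignored.
    = (2·15 + 2 + 0 − 20 − 0) / 2 = 12 / 2 = 6.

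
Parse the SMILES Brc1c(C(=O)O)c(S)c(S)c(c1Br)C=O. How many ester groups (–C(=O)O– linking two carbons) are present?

0

Scan the SMILES for the ester motif — none present.
Groups that are present: 1 aldehyde, 1 carboxylic acid, 2 thiol.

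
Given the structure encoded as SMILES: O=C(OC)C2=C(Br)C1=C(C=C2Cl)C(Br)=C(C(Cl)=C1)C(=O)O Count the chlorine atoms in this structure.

2

Scan the SMILES for Cl atoms (remember two-letter symbols like Cl and Br are single atoms).
Chlorine count: 2.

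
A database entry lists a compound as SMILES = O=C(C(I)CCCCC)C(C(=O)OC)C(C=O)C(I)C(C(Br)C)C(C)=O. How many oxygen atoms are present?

5

Scan the SMILES for O atoms (remember two-letter symbols like Cl and Br are single atoms).
Oxygen count: 5.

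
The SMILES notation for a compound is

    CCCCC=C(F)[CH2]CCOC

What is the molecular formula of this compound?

C10H19FO

Walk through each heavy atom and fill implicit hydrogens from standard valence (C 4, N 3, O 2, S 2, halogen 1):
  atom 1: C, bond orders sum to 1 (valence 4) → 3 H
  atom 2: C, bond orders sum to 2 (valence 4) → 2 H
  atom 3: C, bond orders sum to 2 (valence 4) → 2 H
  atom 4: C, bond orders sum to 2 (valence 4) → 2 H
  atom 5: C, bond orders sum to 3 (valence 4) → 1 H
  atom 6: C, bond orders sum to 4 (valence 4) → 0 H
  atom 7: F (halogen, monovalent) → 0 H
  atom 8: C with explicit H count 2
  atom 9: C, bond orders sum to 2 (valence 4) → 2 H
  atom 10: C, bond orders sum to 2 (valence 4) → 2 H
  atom 11: O, bond orders sum to 2 (valence 2) → 0 H
  atom 12: C, bond orders sum to 1 (valence 4) → 3 H
Totals → C:10, H:19, F:1, O:1.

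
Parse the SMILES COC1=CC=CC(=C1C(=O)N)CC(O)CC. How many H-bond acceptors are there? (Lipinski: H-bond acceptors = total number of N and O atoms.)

4

N atoms: 1; O atoms: 3.
Lipinski HBA = 1 + 3 = 4.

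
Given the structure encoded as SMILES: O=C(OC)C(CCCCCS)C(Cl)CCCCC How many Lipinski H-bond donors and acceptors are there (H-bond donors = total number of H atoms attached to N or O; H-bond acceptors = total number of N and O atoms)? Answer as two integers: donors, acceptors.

0, 2

Donors: find every N or O and count the H atoms it carries.
  atom 1 (O): bond orders sum to 2 → 0 H
  atom 3 (O): bond orders sum to 2 → 0 H
Lipinski HBD = 0.
Acceptors: N atoms = 0, O atoms = 2 → HBA = 2.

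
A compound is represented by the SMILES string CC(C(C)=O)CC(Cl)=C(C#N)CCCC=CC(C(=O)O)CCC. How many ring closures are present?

In SMILES, each pair of matching ring-closure digits denotes one ring-closing bond; the number of such bonds equals the number of independent rings.
Ring-closure bonds here: 0.

0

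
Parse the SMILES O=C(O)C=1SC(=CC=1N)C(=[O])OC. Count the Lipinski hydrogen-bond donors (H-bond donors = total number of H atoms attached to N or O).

3

Donors: find every N or O and count the H atoms it carries.
  atom 1 (O): bond orders sum to 2 → 0 H
  atom 3 (O): bond orders sum to 1 → 1 H
  atom 9 (N): bond orders sum to 1 → 2 H
  atom 11 (O): bond orders sum to 2 → 0 H
  atom 12 (O): bond orders sum to 2 → 0 H
Lipinski HBD = 3.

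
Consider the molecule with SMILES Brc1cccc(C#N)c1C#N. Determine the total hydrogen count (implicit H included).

3

Walk through each heavy atom and fill implicit hydrogens from standard valence (C 4, N 3, O 2, S 2, halogen 1); for lowercase aromatic atoms, an aromatic c carries 1 H when it has two neighbours and 0 H with three, and aromatic n carries 0 H:
  atom 1: Br (halogen, monovalent) → 0 H
  atom 2: aromatic c, 3 neighbours → 0 H
  atom 3: aromatic c, 2 neighbours → 1 H
  atom 4: aromatic c, 2 neighbours → 1 H
  atom 5: aromatic c, 2 neighbours → 1 H
  atom 6: aromatic c, 3 neighbours → 0 H
  atom 7: C, bond orders sum to 4 (valence 4) → 0 H
  atom 8: N, bond orders sum to 3 (valence 3) → 0 H
  atom 9: aromatic c, 3 neighbours → 0 H
  atom 10: C, bond orders sum to 4 (valence 4) → 0 H
  atom 11: N, bond orders sum to 3 (valence 3) → 0 H
Total hydrogens: 3.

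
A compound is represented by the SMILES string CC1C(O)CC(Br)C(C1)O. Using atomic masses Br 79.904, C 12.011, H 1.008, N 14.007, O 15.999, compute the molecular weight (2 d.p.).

209.08 g/mol

First, the molecular formula is C7H13BrO2 (counting implicit H from valence).
  Br: 1 × 79.904 = 79.904
  C: 7 × 12.011 = 84.077
  H: 13 × 1.008 = 13.104
  O: 2 × 15.999 = 31.998
Sum: 1×79.904 + 7×12.011 + 13×1.008 + 2×15.999 = 209.083 → 209.08 g/mol.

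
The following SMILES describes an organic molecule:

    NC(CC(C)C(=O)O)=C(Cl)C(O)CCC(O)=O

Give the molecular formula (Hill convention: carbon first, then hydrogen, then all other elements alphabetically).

C10H16ClNO5

Walk through each heavy atom and fill implicit hydrogens from standard valence (C 4, N 3, O 2, S 2, halogen 1):
  atom 1: N, bond orders sum to 1 (valence 3) → 2 H
  atom 2: C, bond orders sum to 4 (valence 4) → 0 H
  atom 3: C, bond orders sum to 2 (valence 4) → 2 H
  atom 4: C, bond orders sum to 3 (valence 4) → 1 H
  atom 5: C, bond orders sum to 1 (valence 4) → 3 H
  atom 6: C, bond orders sum to 4 (valence 4) → 0 H
  atom 7: O, bond orders sum to 2 (valence 2) → 0 H
  atom 8: O, bond orders sum to 1 (valence 2) → 1 H
  atom 9: C, bond orders sum to 4 (valence 4) → 0 H
  atom 10: Cl (halogen, monovalent) → 0 H
  atom 11: C, bond orders sum to 3 (valence 4) → 1 H
  atom 12: O, bond orders sum to 1 (valence 2) → 1 H
  atom 13: C, bond orders sum to 2 (valence 4) → 2 H
  atom 14: C, bond orders sum to 2 (valence 4) → 2 H
  atom 15: C, bond orders sum to 4 (valence 4) → 0 H
  atom 16: O, bond orders sum to 1 (valence 2) → 1 H
  atom 17: O, bond orders sum to 2 (valence 2) → 0 H
Totals → C:10, H:16, Cl:1, N:1, O:5.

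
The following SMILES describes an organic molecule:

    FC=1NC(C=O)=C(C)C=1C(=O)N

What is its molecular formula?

Walk through each heavy atom and fill implicit hydrogens from standard valence (C 4, N 3, O 2, S 2, halogen 1):
  atom 1: F (halogen, monovalent) → 0 H
  atom 2: C, bond orders sum to 4 (valence 4) → 0 H
  atom 3: N, bond orders sum to 2 (valence 3) → 1 H
  atom 4: C, bond orders sum to 4 (valence 4) → 0 H
  atom 5: C, bond orders sum to 3 (valence 4) → 1 H
  atom 6: O, bond orders sum to 2 (valence 2) → 0 H
  atom 7: C, bond orders sum to 4 (valence 4) → 0 H
  atom 8: C, bond orders sum to 1 (valence 4) → 3 H
  atom 9: C, bond orders sum to 4 (valence 4) → 0 H
  atom 10: C, bond orders sum to 4 (valence 4) → 0 H
  atom 11: O, bond orders sum to 2 (valence 2) → 0 H
  atom 12: N, bond orders sum to 1 (valence 3) → 2 H
Totals → C:7, H:7, F:1, N:2, O:2.
In Hill order: C7H7FN2O2.

C7H7FN2O2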